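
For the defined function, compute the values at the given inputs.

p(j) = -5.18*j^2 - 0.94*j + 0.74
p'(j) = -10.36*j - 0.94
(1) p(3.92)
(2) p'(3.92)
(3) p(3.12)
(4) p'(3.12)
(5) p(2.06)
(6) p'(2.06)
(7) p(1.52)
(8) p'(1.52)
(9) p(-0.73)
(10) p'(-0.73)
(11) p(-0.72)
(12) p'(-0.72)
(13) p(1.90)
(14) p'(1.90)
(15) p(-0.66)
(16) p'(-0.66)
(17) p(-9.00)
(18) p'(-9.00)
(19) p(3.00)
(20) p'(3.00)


(1) = -82.54
(2) = -41.55
(3) = -52.62
(4) = -33.26
(5) = -23.18
(6) = -22.28
(7) = -12.66
(8) = -16.69
(9) = -1.33
(10) = 6.62
(11) = -1.27
(12) = 6.52
(13) = -19.75
(14) = -20.62
(15) = -0.90
(16) = 5.90
(17) = -410.38
(18) = 92.30
(19) = -48.70
(20) = -32.02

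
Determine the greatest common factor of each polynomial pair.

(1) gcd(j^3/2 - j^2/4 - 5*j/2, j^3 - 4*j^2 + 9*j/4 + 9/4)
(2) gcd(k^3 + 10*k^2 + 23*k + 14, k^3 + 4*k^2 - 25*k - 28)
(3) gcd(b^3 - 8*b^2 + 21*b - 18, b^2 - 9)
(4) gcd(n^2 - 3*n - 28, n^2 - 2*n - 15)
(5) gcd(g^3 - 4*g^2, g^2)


(1) = 1
(2) = gcd((k + 1)*(k + 2)*(k + 7), (k - 4)*(k + 1)*(k + 7)) = k^2 + 8*k + 7
(3) = b - 3
(4) = 1
(5) = g^2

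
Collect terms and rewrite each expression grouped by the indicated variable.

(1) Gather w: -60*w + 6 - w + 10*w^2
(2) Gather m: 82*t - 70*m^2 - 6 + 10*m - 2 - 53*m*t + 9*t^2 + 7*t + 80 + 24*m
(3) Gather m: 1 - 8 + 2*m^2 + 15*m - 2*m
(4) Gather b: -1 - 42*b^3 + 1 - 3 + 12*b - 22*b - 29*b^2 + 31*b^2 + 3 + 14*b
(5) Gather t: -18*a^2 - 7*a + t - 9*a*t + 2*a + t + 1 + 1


(1) = 10*w^2 - 61*w + 6
(2) = -70*m^2 + m*(34 - 53*t) + 9*t^2 + 89*t + 72
(3) = 2*m^2 + 13*m - 7
(4) = -42*b^3 + 2*b^2 + 4*b
(5) = -18*a^2 - 5*a + t*(2 - 9*a) + 2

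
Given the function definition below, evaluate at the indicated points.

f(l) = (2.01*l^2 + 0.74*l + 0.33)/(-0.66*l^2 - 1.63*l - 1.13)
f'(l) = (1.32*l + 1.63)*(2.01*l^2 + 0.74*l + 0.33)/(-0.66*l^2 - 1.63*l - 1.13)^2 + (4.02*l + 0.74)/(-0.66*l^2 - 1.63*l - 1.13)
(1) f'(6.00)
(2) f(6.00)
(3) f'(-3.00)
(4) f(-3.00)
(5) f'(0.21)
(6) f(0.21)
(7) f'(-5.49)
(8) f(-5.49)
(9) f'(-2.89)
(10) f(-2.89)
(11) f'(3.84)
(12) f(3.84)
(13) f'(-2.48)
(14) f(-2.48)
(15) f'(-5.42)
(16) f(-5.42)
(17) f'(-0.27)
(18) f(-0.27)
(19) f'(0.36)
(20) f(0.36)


(1) = -0.10
(2) = -2.22
(3) = -2.75
(4) = -7.43
(5) = -0.57
(6) = -0.38
(7) = -0.42
(8) = -4.71
(9) = -3.14
(10) = -7.75
(11) = -0.20
(12) = -1.92
(13) = -5.52
(14) = -9.47
(15) = -0.44
(16) = -4.74
(17) = 1.12
(18) = -0.37
(19) = -0.66
(20) = -0.48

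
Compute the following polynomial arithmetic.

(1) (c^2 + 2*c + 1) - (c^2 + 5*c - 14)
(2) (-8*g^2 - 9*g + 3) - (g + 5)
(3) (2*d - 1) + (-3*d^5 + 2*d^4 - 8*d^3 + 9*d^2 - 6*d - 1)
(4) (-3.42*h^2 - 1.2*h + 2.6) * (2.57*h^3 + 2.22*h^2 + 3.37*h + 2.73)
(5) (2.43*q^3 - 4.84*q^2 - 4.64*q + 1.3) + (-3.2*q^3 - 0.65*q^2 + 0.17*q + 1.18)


(1) = 15 - 3*c
(2) = -8*g^2 - 10*g - 2
(3) = -3*d^5 + 2*d^4 - 8*d^3 + 9*d^2 - 4*d - 2
(4) = -8.7894*h^5 - 10.6764*h^4 - 7.5074*h^3 - 7.6086*h^2 + 5.486*h + 7.098
(5) = -0.77*q^3 - 5.49*q^2 - 4.47*q + 2.48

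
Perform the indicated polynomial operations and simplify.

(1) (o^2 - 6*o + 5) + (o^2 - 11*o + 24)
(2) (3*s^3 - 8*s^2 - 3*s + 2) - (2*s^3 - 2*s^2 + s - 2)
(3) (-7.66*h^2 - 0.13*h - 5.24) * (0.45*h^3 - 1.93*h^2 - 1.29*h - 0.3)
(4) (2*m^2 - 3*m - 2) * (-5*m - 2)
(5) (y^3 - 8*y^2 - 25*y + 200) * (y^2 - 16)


(1) = 2*o^2 - 17*o + 29
(2) = s^3 - 6*s^2 - 4*s + 4
(3) = -3.447*h^5 + 14.7253*h^4 + 7.7743*h^3 + 12.5789*h^2 + 6.7986*h + 1.572
(4) = -10*m^3 + 11*m^2 + 16*m + 4
(5) = y^5 - 8*y^4 - 41*y^3 + 328*y^2 + 400*y - 3200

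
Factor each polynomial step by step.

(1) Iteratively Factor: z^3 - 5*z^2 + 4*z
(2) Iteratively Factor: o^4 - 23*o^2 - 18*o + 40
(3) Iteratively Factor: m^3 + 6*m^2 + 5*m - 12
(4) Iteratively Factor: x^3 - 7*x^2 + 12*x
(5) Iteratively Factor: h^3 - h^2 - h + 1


(1) = (z - 4)*(z^2 - z) = z*(z - 4)*(z - 1)
(2) = (o - 1)*(o^3 + o^2 - 22*o - 40) = (o - 5)*(o - 1)*(o^2 + 6*o + 8) = (o - 5)*(o - 1)*(o + 4)*(o + 2)
(3) = (m - 1)*(m^2 + 7*m + 12) = (m - 1)*(m + 4)*(m + 3)
(4) = (x - 4)*(x^2 - 3*x) = x*(x - 4)*(x - 3)
(5) = (h - 1)*(h^2 - 1) = (h - 1)^2*(h + 1)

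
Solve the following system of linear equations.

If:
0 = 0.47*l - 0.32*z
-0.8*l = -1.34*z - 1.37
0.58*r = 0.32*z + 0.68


Then:
l = -1.17
r = 0.22
z = -1.72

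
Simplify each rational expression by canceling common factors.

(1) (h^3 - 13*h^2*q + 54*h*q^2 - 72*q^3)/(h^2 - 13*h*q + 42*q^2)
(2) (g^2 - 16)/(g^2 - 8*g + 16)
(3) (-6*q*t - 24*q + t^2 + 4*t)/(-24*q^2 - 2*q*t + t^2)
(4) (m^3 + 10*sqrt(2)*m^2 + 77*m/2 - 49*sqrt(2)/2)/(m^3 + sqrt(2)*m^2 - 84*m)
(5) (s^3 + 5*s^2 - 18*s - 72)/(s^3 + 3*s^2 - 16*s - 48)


(1) = (-h^2 + 7*h*q - 12*q^2)/(-h + 7*q)
(2) = (g + 4)/(g - 4)
(3) = (t + 4)/(4*q + t)
(4) = (2*m^2 + 6*sqrt(2)*m - 7)/(2*m^2 - 12*sqrt(2)*m)
(5) = (s + 6)/(s + 4)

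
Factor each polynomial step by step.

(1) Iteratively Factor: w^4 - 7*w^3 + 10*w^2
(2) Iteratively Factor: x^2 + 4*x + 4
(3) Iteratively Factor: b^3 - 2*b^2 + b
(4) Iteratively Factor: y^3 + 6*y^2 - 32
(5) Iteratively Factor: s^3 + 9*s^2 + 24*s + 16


(1) = (w - 2)*(w^3 - 5*w^2) = (w - 5)*(w - 2)*(w^2) = w*(w - 5)*(w - 2)*(w)
(2) = (x + 2)*(x + 2)
(3) = (b - 1)*(b^2 - b) = (b - 1)^2*(b)
(4) = (y + 4)*(y^2 + 2*y - 8) = (y + 4)^2*(y - 2)
(5) = (s + 4)*(s^2 + 5*s + 4) = (s + 4)^2*(s + 1)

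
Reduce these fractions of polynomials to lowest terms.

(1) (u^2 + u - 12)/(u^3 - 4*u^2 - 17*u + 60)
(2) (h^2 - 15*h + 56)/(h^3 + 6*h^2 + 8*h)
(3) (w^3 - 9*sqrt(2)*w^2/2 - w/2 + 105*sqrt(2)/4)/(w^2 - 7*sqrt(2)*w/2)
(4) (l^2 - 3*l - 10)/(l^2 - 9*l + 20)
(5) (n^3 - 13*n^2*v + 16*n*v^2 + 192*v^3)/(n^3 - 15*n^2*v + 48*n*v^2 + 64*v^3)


(1) = 1/(u - 5)
(2) = (h^2 - 15*h + 56)/(h^3 + 6*h^2 + 8*h)
(3) = (8*w^2 - 8*sqrt(2)*w - 60)/(8*w)
(4) = (l + 2)/(l - 4)
(5) = (n + 3*v)/(n + v)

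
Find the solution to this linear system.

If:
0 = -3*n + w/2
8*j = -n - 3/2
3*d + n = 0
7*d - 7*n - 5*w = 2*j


Then:
d = -3/938
j = -177/938
n = 9/938
w = 27/469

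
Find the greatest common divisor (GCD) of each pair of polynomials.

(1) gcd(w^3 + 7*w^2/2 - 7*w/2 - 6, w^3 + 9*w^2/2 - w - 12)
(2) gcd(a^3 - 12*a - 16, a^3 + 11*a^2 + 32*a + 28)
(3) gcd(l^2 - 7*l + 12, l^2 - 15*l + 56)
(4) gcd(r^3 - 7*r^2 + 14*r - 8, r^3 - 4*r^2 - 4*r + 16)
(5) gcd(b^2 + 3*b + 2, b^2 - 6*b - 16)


(1) = gcd((w - 3/2)*(w + 1)*(w + 4), (w - 3/2)*(w + 2)*(w + 4)) = w^2 + 5*w/2 - 6
(2) = a^2 + 4*a + 4
(3) = gcd((l - 4)*(l - 3), (l - 8)*(l - 7)) = 1
(4) = gcd((r - 4)*(r - 2)*(r - 1), (r - 4)*(r - 2)*(r + 2)) = r^2 - 6*r + 8
(5) = b + 2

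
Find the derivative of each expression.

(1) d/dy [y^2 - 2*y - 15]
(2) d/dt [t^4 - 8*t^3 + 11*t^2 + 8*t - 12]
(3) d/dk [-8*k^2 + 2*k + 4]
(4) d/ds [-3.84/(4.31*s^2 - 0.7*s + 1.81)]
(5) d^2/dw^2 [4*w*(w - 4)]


(1) = 2*y - 2
(2) = 4*t^3 - 24*t^2 + 22*t + 8
(3) = 2 - 16*k
(4) = (33.1008*s - 2.688)/(4.31*s^2 - 0.7*s + 1.81)^2
(5) = 8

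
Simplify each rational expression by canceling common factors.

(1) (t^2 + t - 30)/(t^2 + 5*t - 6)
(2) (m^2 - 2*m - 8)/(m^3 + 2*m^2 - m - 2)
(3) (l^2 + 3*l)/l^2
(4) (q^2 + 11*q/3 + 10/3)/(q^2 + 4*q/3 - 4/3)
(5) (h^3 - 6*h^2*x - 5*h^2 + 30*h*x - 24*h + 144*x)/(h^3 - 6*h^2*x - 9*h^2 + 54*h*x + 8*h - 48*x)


(1) = (t - 5)/(t - 1)
(2) = (m - 4)/(m^2 - 1)
(3) = (l + 3)/l
(4) = (3*q + 5)/(3*q - 2)
(5) = (h + 3)/(h - 1)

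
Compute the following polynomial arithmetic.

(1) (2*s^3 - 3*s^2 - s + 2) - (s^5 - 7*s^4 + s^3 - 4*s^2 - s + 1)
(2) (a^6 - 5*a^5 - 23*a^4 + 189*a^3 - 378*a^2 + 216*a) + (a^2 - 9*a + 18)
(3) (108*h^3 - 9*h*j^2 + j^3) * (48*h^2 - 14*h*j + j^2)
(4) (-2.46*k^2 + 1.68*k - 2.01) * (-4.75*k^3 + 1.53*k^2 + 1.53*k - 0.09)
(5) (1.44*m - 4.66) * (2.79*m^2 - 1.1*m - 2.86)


(1) = -s^5 + 7*s^4 + s^3 + s^2 + 1
(2) = a^6 - 5*a^5 - 23*a^4 + 189*a^3 - 377*a^2 + 207*a + 18
(3) = 5184*h^5 - 1512*h^4*j - 324*h^3*j^2 + 174*h^2*j^3 - 23*h*j^4 + j^5
(4) = 11.685*k^5 - 11.7438*k^4 + 8.3541*k^3 - 0.2835*k^2 - 3.2265*k + 0.1809
(5) = 4.0176*m^3 - 14.5854*m^2 + 1.0076*m + 13.3276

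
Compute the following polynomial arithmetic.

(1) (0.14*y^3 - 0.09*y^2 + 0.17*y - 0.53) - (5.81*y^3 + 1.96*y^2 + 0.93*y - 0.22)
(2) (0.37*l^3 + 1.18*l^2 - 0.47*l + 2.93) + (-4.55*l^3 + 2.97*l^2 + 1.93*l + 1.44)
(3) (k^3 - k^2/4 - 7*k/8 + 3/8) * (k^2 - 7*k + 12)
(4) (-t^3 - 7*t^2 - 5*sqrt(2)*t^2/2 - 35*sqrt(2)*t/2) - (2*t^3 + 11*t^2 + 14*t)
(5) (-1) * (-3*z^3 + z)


(1) = -5.67*y^3 - 2.05*y^2 - 0.76*y - 0.31
(2) = -4.18*l^3 + 4.15*l^2 + 1.46*l + 4.37
(3) = k^5 - 29*k^4/4 + 103*k^3/8 + 7*k^2/2 - 105*k/8 + 9/2
(4) = -3*t^3 - 18*t^2 - 5*sqrt(2)*t^2/2 - 35*sqrt(2)*t/2 - 14*t
(5) = 3*z^3 - z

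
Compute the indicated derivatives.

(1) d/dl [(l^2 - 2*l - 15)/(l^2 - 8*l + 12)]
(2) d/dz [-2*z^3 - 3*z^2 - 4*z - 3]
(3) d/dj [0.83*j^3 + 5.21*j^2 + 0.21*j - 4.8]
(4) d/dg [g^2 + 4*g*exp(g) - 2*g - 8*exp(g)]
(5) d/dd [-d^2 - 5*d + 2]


(1) = 6*(-l^2 + 9*l - 24)/(l^4 - 16*l^3 + 88*l^2 - 192*l + 144)
(2) = -6*z^2 - 6*z - 4
(3) = 2.49*j^2 + 10.42*j + 0.21
(4) = 4*g*exp(g) + 2*g - 4*exp(g) - 2
(5) = -2*d - 5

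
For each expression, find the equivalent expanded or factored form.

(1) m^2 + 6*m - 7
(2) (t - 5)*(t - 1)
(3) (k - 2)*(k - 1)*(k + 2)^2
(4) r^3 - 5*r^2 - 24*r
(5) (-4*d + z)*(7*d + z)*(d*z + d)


(1) = (m - 1)*(m + 7)
(2) = t^2 - 6*t + 5
(3) = k^4 + k^3 - 6*k^2 - 4*k + 8
(4) = r*(r - 8)*(r + 3)
(5) = -28*d^3*z - 28*d^3 + 3*d^2*z^2 + 3*d^2*z + d*z^3 + d*z^2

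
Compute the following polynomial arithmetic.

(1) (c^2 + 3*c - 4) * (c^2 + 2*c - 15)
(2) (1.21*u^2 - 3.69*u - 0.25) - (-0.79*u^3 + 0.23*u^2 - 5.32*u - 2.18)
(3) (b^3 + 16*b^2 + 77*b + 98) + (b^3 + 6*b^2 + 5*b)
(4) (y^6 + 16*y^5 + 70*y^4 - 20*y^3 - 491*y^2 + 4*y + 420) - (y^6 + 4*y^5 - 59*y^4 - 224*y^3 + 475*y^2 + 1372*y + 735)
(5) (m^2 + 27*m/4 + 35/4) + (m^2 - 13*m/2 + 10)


(1) = c^4 + 5*c^3 - 13*c^2 - 53*c + 60
(2) = 0.79*u^3 + 0.98*u^2 + 1.63*u + 1.93
(3) = 2*b^3 + 22*b^2 + 82*b + 98
(4) = 12*y^5 + 129*y^4 + 204*y^3 - 966*y^2 - 1368*y - 315
(5) = 2*m^2 + m/4 + 75/4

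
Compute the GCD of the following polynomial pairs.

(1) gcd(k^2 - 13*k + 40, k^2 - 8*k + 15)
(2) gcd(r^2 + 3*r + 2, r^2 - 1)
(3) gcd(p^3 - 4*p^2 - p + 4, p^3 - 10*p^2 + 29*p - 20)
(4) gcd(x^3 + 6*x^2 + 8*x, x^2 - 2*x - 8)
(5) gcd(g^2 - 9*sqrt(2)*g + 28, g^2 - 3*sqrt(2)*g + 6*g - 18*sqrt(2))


(1) = k - 5
(2) = r + 1
(3) = p^2 - 5*p + 4
(4) = x + 2
(5) = 1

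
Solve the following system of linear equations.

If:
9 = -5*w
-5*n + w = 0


Then:
n = -9/25
w = -9/5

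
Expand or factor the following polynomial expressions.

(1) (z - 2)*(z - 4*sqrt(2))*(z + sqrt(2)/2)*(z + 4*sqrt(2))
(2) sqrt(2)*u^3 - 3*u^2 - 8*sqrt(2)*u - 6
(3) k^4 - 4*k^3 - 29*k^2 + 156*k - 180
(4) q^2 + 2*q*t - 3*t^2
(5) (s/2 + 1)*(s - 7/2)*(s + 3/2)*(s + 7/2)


(1) = z^4 - 2*z^3 + sqrt(2)*z^3/2 - 32*z^2 - sqrt(2)*z^2 - 16*sqrt(2)*z + 64*z + 32*sqrt(2)
(2) = (u - 3*sqrt(2))*(u + sqrt(2))*(sqrt(2)*u + 1)
(3) = (k - 5)*(k - 3)*(k - 2)*(k + 6)
(4) = (q - t)*(q + 3*t)
(5) = s^4/2 + 7*s^3/4 - 37*s^2/8 - 343*s/16 - 147/8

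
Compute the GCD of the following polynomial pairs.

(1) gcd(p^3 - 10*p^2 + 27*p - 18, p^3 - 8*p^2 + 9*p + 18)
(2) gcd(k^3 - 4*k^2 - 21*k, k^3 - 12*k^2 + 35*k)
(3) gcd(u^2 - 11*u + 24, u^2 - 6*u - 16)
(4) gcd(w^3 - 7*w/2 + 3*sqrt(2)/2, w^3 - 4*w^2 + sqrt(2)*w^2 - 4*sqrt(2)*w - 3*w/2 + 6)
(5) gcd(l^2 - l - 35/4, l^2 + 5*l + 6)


(1) = gcd((p - 6)*(p - 3)*(p - 1), (p - 6)*(p - 3)*(p + 1)) = p^2 - 9*p + 18
(2) = gcd(k*(k - 7)*(k + 3), k*(k - 7)*(k - 5)) = k^2 - 7*k
(3) = gcd((u - 8)*(u - 3), (u - 8)*(u + 2)) = u - 8
(4) = gcd((w - sqrt(2))*(w - sqrt(2)/2)*(w + 3*sqrt(2)/2), (w - 4)*(w - sqrt(2)/2)*(w + 3*sqrt(2)/2)) = w^2 + sqrt(2)*w - 3/2
(5) = gcd((l - 7/2)*(l + 5/2), (l + 2)*(l + 3)) = 1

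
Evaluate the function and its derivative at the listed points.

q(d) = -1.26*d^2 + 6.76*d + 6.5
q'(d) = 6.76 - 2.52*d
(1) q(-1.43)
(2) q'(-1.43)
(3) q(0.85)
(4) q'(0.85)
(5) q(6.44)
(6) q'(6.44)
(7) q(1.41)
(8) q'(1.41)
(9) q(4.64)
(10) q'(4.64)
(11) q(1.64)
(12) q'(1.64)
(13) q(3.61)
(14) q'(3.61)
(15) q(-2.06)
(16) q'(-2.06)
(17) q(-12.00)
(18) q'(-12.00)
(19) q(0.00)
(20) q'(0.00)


(1) = -5.74
(2) = 10.36
(3) = 11.34
(4) = 4.62
(5) = -2.22
(6) = -9.47
(7) = 13.53
(8) = 3.21
(9) = 10.74
(10) = -4.93
(11) = 14.20
(12) = 2.63
(13) = 14.48
(14) = -2.34
(15) = -12.77
(16) = 11.95
(17) = -256.06
(18) = 37.00
(19) = 6.50
(20) = 6.76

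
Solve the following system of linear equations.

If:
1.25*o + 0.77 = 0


Then:
o = -0.62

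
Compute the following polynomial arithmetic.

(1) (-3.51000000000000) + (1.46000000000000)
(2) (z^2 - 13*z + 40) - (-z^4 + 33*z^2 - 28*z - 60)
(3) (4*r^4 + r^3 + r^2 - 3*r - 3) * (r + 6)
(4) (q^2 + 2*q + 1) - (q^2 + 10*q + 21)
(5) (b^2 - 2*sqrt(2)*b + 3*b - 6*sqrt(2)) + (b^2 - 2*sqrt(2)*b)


(1) = -2.05000000000000
(2) = z^4 - 32*z^2 + 15*z + 100
(3) = 4*r^5 + 25*r^4 + 7*r^3 + 3*r^2 - 21*r - 18
(4) = -8*q - 20
(5) = 2*b^2 - 4*sqrt(2)*b + 3*b - 6*sqrt(2)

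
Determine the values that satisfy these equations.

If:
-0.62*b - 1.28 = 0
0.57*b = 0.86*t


Then:
b = -2.06
t = -1.37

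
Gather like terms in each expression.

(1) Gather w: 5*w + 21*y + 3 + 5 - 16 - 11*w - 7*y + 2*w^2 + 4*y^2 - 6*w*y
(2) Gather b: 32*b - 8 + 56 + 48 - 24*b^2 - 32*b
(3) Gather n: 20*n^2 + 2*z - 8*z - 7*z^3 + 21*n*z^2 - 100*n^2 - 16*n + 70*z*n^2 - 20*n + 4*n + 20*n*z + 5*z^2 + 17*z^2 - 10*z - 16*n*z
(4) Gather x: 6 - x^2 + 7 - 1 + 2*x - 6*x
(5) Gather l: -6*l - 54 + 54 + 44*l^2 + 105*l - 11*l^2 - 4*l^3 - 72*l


(1) = 2*w^2 + w*(-6*y - 6) + 4*y^2 + 14*y - 8
(2) = 96 - 24*b^2
(3) = n^2*(70*z - 80) + n*(21*z^2 + 4*z - 32) - 7*z^3 + 22*z^2 - 16*z
(4) = -x^2 - 4*x + 12
(5) = -4*l^3 + 33*l^2 + 27*l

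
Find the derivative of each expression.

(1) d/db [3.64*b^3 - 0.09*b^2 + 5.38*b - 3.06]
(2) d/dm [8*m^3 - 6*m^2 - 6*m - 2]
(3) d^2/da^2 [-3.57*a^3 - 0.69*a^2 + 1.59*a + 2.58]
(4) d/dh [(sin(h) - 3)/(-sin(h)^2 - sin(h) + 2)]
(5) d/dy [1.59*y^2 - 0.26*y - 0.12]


(1) = 10.92*b^2 - 0.18*b + 5.38
(2) = 24*m^2 - 12*m - 6
(3) = -21.42*a - 1.38
(4) = (sin(h)^2 - 6*sin(h) - 1)*cos(h)/(sin(h)^2 + sin(h) - 2)^2
(5) = 3.18*y - 0.26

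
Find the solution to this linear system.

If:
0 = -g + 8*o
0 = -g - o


Then:
g = 0
o = 0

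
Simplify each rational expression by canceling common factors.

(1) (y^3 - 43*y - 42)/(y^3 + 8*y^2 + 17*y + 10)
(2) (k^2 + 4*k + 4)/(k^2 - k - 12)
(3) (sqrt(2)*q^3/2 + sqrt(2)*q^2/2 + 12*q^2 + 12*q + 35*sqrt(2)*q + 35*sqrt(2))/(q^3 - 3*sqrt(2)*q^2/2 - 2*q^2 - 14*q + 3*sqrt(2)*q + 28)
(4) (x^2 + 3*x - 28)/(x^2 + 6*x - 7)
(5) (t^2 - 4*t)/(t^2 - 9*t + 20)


(1) = (y^2 - y - 42)/(y^2 + 7*y + 10)
(2) = (k^2 + 4*k + 4)/(k^2 - k - 12)
(3) = (2*sqrt(2)*q^3 + q^2*(2*sqrt(2) + 48) + q*(48 + 140*sqrt(2)) + 140*sqrt(2))/(4*q^3 + q^2*(-6*sqrt(2) - 8) + q*(-56 + 12*sqrt(2)) + 112)
(4) = (x - 4)/(x - 1)
(5) = t/(t - 5)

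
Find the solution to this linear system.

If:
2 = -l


Then:
l = -2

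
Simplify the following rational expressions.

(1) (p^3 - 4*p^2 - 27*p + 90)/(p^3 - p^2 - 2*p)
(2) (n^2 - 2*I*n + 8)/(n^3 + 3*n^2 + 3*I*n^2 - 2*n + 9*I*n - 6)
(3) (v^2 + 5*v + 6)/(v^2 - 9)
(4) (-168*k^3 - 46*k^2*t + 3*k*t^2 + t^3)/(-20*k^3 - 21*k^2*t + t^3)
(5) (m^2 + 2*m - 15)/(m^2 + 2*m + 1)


(1) = (p^3 - 4*p^2 - 27*p + 90)/(p^3 - p^2 - 2*p)
(2) = (n - 4*I)/(n^2 + n*(3 + I) + 3*I)
(3) = (v + 2)/(v - 3)
(4) = (-42*k^2 - k*t + t^2)/(-5*k^2 - 4*k*t + t^2)
(5) = (m^2 + 2*m - 15)/(m^2 + 2*m + 1)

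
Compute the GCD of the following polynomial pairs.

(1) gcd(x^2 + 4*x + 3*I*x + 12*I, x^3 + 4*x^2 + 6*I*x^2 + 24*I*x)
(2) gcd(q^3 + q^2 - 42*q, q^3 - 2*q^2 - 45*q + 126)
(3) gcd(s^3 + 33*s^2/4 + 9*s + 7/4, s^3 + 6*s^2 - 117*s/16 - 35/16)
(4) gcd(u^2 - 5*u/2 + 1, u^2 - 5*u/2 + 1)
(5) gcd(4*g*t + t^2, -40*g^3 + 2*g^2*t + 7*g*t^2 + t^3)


(1) = gcd((x + 4)*(x + 3*I), x*(x + 4)*(x + 6*I)) = x + 4
(2) = q^2 + q - 42
(3) = gcd((s + 1/4)*(s + 1)*(s + 7), (s - 5/4)*(s + 1/4)*(s + 7)) = s^2 + 29*s/4 + 7/4
(4) = gcd((u - 2)*(u - 1/2), (u - 2)*(u - 1/2)) = u^2 - 5*u/2 + 1
(5) = gcd(t*(4*g + t), (-2*g + t)*(4*g + t)*(5*g + t)) = 4*g + t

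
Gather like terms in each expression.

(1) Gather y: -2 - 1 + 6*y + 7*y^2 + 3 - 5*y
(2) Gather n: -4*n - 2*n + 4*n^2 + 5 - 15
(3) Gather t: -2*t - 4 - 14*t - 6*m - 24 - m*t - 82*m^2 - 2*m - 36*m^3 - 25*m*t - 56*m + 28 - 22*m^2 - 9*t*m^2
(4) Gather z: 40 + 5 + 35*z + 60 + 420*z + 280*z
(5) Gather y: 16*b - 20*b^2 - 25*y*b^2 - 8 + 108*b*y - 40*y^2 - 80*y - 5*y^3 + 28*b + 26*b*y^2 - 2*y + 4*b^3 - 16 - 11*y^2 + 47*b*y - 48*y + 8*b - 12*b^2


(1) = 7*y^2 + y
(2) = 4*n^2 - 6*n - 10
(3) = -36*m^3 - 104*m^2 - 64*m + t*(-9*m^2 - 26*m - 16)
(4) = 735*z + 105
(5) = 4*b^3 - 32*b^2 + 52*b - 5*y^3 + y^2*(26*b - 51) + y*(-25*b^2 + 155*b - 130) - 24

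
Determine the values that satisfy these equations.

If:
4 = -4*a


Then:
a = -1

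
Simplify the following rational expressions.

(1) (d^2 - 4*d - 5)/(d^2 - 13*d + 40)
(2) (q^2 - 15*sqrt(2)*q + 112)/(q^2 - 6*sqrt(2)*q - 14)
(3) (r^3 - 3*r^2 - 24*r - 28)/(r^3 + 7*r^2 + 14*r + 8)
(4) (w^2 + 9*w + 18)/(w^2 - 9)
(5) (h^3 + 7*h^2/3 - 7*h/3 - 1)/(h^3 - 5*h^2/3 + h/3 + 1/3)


(1) = (d + 1)/(d - 8)
(2) = (q - 8*sqrt(2))/(q + sqrt(2))
(3) = (r^2 - 5*r - 14)/(r^2 + 5*r + 4)
(4) = (w + 6)/(w - 3)
(5) = (h + 3)/(h - 1)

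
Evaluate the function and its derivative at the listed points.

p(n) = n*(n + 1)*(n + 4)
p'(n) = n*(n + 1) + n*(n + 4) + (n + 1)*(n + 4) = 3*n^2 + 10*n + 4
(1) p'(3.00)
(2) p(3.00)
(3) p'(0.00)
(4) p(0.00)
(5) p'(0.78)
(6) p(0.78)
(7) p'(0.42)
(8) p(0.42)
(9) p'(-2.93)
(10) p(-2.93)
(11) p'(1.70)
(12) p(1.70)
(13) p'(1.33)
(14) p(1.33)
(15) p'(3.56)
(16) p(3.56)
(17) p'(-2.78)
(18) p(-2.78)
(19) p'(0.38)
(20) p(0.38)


(1) = 61.00
(2) = 84.00
(3) = 4.00
(4) = 0.00
(5) = 13.63
(6) = 6.64
(7) = 8.73
(8) = 2.64
(9) = 0.45
(10) = 6.05
(11) = 29.67
(12) = 26.16
(13) = 22.61
(14) = 16.52
(15) = 77.62
(16) = 122.73
(17) = -0.61
(18) = 6.04
(19) = 8.23
(20) = 2.30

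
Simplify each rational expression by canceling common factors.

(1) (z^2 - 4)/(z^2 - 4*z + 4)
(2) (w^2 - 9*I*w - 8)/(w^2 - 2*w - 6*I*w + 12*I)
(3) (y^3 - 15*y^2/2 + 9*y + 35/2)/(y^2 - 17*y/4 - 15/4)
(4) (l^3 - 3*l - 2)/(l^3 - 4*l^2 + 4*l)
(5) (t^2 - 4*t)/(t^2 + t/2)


(1) = (z + 2)/(z - 2)
(2) = (w^2 - 9*I*w - 8)/(w^2 + w*(-2 - 6*I) + 12*I)
(3) = (4*y^2 - 10*y - 14)/(4*y + 3)
(4) = (l^2 + 2*l + 1)/(l^2 - 2*l)
(5) = (2*t - 8)/(2*t + 1)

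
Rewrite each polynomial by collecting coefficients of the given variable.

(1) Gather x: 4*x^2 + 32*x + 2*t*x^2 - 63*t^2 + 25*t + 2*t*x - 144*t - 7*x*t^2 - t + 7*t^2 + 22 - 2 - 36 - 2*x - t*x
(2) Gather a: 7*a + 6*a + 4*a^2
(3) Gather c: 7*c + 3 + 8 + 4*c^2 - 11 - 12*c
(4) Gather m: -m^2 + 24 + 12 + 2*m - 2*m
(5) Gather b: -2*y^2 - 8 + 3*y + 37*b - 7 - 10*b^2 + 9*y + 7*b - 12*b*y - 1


(1) = -56*t^2 - 120*t + x^2*(2*t + 4) + x*(-7*t^2 + t + 30) - 16
(2) = 4*a^2 + 13*a
(3) = 4*c^2 - 5*c
(4) = 36 - m^2
(5) = -10*b^2 + b*(44 - 12*y) - 2*y^2 + 12*y - 16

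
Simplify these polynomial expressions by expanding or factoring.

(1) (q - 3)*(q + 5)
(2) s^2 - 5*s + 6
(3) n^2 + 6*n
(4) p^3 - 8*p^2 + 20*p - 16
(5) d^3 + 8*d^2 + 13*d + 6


(1) = q^2 + 2*q - 15
(2) = (s - 3)*(s - 2)
(3) = n*(n + 6)
(4) = (p - 4)*(p - 2)^2
(5) = (d + 1)^2*(d + 6)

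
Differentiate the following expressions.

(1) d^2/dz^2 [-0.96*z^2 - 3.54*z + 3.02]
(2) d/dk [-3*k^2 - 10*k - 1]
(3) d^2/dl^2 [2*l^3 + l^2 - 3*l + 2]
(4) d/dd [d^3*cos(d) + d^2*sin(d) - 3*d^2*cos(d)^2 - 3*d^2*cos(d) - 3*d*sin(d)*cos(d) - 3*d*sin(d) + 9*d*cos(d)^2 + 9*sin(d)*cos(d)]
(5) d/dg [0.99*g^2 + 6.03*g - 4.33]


(1) = -1.92000000000000
(2) = -6*k - 10
(3) = 12*l + 2
(4) = -d^3*sin(d) + 3*d^2*sin(d) + 3*d^2*sin(2*d) + 4*d^2*cos(d) + 2*d*sin(d) - 9*d*sin(2*d) - 9*d*cos(d) - 6*d*cos(2*d) - 3*d - 3*sin(d) - 3*sin(2*d)/2 + 27*cos(2*d)/2 + 9/2
(5) = 1.98*g + 6.03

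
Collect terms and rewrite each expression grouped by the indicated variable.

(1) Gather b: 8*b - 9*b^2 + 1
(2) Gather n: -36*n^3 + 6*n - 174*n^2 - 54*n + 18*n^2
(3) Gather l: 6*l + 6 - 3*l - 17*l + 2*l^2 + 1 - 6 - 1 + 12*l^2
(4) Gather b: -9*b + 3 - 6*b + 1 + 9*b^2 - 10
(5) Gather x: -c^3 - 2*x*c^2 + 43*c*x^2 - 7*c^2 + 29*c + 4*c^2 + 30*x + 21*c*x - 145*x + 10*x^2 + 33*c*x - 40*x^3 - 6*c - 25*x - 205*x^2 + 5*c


(1) = -9*b^2 + 8*b + 1
(2) = -36*n^3 - 156*n^2 - 48*n
(3) = 14*l^2 - 14*l
(4) = 9*b^2 - 15*b - 6
(5) = -c^3 - 3*c^2 + 28*c - 40*x^3 + x^2*(43*c - 195) + x*(-2*c^2 + 54*c - 140)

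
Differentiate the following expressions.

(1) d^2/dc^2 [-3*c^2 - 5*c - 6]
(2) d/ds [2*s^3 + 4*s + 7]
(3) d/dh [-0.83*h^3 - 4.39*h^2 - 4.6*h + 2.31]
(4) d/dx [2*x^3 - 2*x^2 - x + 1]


(1) = -6
(2) = 6*s^2 + 4
(3) = -2.49*h^2 - 8.78*h - 4.6
(4) = 6*x^2 - 4*x - 1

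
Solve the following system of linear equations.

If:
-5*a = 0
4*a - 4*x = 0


Then:
a = 0
x = 0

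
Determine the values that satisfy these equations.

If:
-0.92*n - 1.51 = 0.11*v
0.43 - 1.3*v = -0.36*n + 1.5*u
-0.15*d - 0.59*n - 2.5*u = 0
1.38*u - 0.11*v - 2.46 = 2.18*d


Then:
d = -0.83
n = -1.57
u = 0.42
v = -0.59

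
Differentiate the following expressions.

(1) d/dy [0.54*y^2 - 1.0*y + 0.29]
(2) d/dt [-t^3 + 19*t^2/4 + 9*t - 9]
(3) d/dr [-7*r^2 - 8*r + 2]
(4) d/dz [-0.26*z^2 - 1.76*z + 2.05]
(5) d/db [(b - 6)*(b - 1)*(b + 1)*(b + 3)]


(1) = 1.08*y - 1.0
(2) = -3*t^2 + 19*t/2 + 9
(3) = -14*r - 8
(4) = -0.52*z - 1.76
(5) = 4*b^3 - 9*b^2 - 38*b + 3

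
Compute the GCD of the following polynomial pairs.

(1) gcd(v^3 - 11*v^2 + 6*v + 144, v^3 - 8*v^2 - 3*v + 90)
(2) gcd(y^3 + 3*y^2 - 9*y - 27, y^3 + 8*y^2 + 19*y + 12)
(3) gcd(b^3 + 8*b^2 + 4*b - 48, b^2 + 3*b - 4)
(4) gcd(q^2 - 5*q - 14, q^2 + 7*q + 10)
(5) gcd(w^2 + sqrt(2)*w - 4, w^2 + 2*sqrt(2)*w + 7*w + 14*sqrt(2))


(1) = v^2 - 3*v - 18
(2) = gcd((y - 3)*(y + 3)^2, (y + 1)*(y + 3)*(y + 4)) = y + 3
(3) = gcd((b - 2)*(b + 4)*(b + 6), (b - 1)*(b + 4)) = b + 4
(4) = gcd((q - 7)*(q + 2), (q + 2)*(q + 5)) = q + 2
(5) = gcd((w - sqrt(2))*(w + 2*sqrt(2)), (w + 7)*(w + 2*sqrt(2))) = w + 2*sqrt(2)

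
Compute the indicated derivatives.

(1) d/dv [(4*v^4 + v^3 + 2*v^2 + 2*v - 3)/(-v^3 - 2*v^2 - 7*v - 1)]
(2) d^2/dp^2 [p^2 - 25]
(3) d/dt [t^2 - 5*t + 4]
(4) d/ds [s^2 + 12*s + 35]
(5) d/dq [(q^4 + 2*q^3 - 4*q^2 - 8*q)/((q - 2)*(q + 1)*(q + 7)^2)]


(1) = (-4*v^6 - 16*v^5 - 84*v^4 - 26*v^3 - 22*v^2 - 16*v - 23)/(v^6 + 4*v^5 + 18*v^4 + 30*v^3 + 53*v^2 + 14*v + 1)
(2) = 2
(3) = 2*t - 5
(4) = 2*s + 12
(5) = (11*q^3 + 41*q^2 + 52*q + 28)/(q^5 + 23*q^4 + 190*q^3 + 658*q^2 + 833*q + 343)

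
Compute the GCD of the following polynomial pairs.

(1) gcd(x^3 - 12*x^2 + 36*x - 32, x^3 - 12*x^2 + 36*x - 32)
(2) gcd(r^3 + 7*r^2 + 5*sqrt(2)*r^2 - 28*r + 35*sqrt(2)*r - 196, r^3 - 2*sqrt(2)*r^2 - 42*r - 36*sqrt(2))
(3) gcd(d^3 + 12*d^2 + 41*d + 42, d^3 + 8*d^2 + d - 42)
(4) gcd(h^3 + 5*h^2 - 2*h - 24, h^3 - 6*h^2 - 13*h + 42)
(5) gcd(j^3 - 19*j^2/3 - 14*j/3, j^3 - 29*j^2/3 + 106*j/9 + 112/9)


(1) = gcd((x - 8)*(x - 2)^2, (x - 8)*(x - 2)^2) = x^3 - 12*x^2 + 36*x - 32
(2) = gcd((r + 7)*(r - 2*sqrt(2))*(r + 7*sqrt(2)), (r - 6*sqrt(2))*(r + sqrt(2))*(r + 3*sqrt(2))) = 1
(3) = d^2 + 10*d + 21
(4) = gcd((h - 2)*(h + 3)*(h + 4), (h - 7)*(h - 2)*(h + 3)) = h^2 + h - 6
(5) = gcd(j*(j - 7)*(j + 2/3), (j - 8)*(j - 7/3)*(j + 2/3)) = j + 2/3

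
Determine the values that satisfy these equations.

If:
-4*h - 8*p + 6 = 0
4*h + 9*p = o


Then:
h = 3/2 - 2*p
o = p + 6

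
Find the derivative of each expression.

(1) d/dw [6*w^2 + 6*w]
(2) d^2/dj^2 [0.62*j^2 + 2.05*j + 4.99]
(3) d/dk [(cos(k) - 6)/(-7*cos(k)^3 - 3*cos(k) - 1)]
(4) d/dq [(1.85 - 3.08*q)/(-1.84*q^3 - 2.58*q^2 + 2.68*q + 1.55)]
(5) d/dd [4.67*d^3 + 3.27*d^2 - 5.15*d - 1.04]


(1) = 12*w + 6
(2) = 1.24000000000000
(3) = 4*(202*sin(k) - 14*sin(2*k) + 126*sin(3*k) - 7*sin(4*k))/(33*cos(k) + 7*cos(3*k) + 4)^2
(4) = (-11.3344*q^3 + 2.2656*q^2 + 9.546*q - 9.732)/(3.3856*q^6 + 9.4944*q^5 - 3.206*q^4 - 19.5328*q^3 - 0.8156*q^2 + 8.308*q + 2.4025)
(5) = 14.01*d^2 + 6.54*d - 5.15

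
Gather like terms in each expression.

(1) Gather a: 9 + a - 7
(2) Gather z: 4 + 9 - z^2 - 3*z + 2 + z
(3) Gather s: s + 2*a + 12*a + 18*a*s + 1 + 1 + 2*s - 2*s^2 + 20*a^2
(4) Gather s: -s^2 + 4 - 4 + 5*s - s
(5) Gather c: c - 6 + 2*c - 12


(1) = a + 2
(2) = -z^2 - 2*z + 15
(3) = 20*a^2 + 14*a - 2*s^2 + s*(18*a + 3) + 2
(4) = -s^2 + 4*s
(5) = 3*c - 18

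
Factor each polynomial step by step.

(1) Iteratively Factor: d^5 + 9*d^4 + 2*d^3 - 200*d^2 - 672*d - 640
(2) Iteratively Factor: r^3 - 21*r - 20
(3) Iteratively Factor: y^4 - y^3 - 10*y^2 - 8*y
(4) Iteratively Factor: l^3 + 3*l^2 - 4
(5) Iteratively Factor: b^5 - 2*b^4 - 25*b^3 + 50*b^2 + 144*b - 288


(1) = (d + 4)*(d^4 + 5*d^3 - 18*d^2 - 128*d - 160) = (d + 4)^2*(d^3 + d^2 - 22*d - 40) = (d - 5)*(d + 4)^2*(d^2 + 6*d + 8) = (d - 5)*(d + 2)*(d + 4)^2*(d + 4)
(2) = (r + 4)*(r^2 - 4*r - 5) = (r + 1)*(r + 4)*(r - 5)
(3) = (y + 2)*(y^3 - 3*y^2 - 4*y) = (y + 1)*(y + 2)*(y^2 - 4*y) = (y - 4)*(y + 1)*(y + 2)*(y)
(4) = (l + 2)*(l^2 + l - 2) = (l + 2)^2*(l - 1)
(5) = (b + 3)*(b^4 - 5*b^3 - 10*b^2 + 80*b - 96) = (b + 3)*(b + 4)*(b^3 - 9*b^2 + 26*b - 24) = (b - 2)*(b + 3)*(b + 4)*(b^2 - 7*b + 12) = (b - 3)*(b - 2)*(b + 3)*(b + 4)*(b - 4)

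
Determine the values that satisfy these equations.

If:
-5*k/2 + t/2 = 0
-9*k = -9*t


Then:
k = 0
t = 0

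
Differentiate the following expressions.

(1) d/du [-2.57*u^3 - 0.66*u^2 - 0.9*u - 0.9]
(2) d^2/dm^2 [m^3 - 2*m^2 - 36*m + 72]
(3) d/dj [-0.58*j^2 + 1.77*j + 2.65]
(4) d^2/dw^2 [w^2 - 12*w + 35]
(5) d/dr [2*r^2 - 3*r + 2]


(1) = -7.71*u^2 - 1.32*u - 0.9
(2) = 6*m - 4
(3) = 1.77 - 1.16*j
(4) = 2
(5) = 4*r - 3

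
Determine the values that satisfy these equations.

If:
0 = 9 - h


Then:
h = 9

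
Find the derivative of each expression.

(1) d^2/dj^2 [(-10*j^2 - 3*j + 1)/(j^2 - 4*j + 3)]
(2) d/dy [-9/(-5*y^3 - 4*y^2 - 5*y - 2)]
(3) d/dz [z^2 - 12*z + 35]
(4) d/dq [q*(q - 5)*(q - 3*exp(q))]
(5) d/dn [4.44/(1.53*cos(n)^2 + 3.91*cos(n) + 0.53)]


(1) = 2*(-43*j^3 + 93*j^2 + 15*j - 113)/(j^6 - 12*j^5 + 57*j^4 - 136*j^3 + 171*j^2 - 108*j + 27)
(2) = 9*(-15*y^2 - 8*y - 5)/(5*y^3 + 4*y^2 + 5*y + 2)^2
(3) = 2*z - 12
(4) = -3*q^2*exp(q) + 3*q^2 + 9*q*exp(q) - 10*q + 15*exp(q)
(5) = (13.5864*cos(n) + 17.3604)*sin(n)/(1.53*cos(n)^2 + 3.91*cos(n) + 0.53)^2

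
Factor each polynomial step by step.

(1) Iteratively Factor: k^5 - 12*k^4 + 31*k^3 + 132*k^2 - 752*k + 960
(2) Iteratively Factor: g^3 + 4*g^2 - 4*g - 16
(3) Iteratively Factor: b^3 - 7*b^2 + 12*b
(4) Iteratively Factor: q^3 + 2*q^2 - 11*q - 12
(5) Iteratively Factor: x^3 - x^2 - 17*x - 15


(1) = (k - 4)*(k^4 - 8*k^3 - k^2 + 128*k - 240) = (k - 4)^2*(k^3 - 4*k^2 - 17*k + 60) = (k - 5)*(k - 4)^2*(k^2 + k - 12) = (k - 5)*(k - 4)^2*(k + 4)*(k - 3)
(2) = (g - 2)*(g^2 + 6*g + 8) = (g - 2)*(g + 2)*(g + 4)
(3) = (b - 3)*(b^2 - 4*b) = (b - 4)*(b - 3)*(b)
(4) = (q - 3)*(q^2 + 5*q + 4) = (q - 3)*(q + 4)*(q + 1)
(5) = (x - 5)*(x^2 + 4*x + 3) = (x - 5)*(x + 1)*(x + 3)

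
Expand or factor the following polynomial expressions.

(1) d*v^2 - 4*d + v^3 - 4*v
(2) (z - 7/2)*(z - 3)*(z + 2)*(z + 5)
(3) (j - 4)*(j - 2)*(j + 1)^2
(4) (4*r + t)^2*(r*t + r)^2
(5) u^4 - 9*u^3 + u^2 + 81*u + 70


(1) = (d + v)*(v - 2)*(v + 2)
(2) = z^4 + z^3/2 - 25*z^2 + 17*z/2 + 105
(3) = j^4 - 4*j^3 - 3*j^2 + 10*j + 8
(4) = 16*r^4*t^2 + 32*r^4*t + 16*r^4 + 8*r^3*t^3 + 16*r^3*t^2 + 8*r^3*t + r^2*t^4 + 2*r^2*t^3 + r^2*t^2
(5) = (u - 7)*(u - 5)*(u + 1)*(u + 2)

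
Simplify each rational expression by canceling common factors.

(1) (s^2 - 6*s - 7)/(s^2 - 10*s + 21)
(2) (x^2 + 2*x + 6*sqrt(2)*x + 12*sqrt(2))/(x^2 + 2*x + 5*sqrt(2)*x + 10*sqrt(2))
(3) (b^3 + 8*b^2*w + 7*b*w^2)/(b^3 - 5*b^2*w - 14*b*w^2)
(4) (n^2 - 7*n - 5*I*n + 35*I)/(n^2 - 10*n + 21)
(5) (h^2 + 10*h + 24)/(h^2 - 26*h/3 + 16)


(1) = (s + 1)/(s - 3)
(2) = (x + 6*sqrt(2))/(x + 5*sqrt(2))
(3) = (-b^2 - 8*b*w - 7*w^2)/(-b^2 + 5*b*w + 14*w^2)
(4) = (n - 5*I)/(n - 3)
(5) = (3*h^2 + 30*h + 72)/(3*h^2 - 26*h + 48)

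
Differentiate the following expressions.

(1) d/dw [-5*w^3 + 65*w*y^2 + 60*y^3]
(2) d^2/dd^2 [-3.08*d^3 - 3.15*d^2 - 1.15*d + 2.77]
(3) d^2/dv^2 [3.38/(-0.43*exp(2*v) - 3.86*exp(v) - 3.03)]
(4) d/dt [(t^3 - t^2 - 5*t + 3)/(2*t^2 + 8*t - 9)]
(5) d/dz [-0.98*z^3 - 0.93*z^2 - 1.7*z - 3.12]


(1) = -15*w^2 + 65*y^2
(2) = -18.48*d - 6.3
(3) = (-3.38*(0.86*exp(v) + 3.86)*(1.72*exp(v) + 7.72)*exp(v) + (5.8136*exp(v) + 13.0468)*(0.43*exp(2*v) + 3.86*exp(v) + 3.03))*exp(v)/(0.43*exp(2*v) + 3.86*exp(v) + 3.03)^3
(4) = (2*t^4 + 16*t^3 - 25*t^2 + 6*t + 21)/(4*t^4 + 32*t^3 + 28*t^2 - 144*t + 81)
(5) = -2.94*z^2 - 1.86*z - 1.7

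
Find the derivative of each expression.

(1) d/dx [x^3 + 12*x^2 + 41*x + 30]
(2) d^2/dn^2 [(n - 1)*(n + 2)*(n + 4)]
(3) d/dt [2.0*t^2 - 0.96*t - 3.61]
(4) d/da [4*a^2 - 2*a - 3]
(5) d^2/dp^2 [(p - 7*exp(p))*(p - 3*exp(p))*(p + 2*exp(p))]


(1) = 3*x^2 + 24*x + 41
(2) = 6*n + 10
(3) = 4.0*t - 0.96
(4) = 8*a - 2
(5) = -8*p^2*exp(p) + 4*p*exp(2*p) - 32*p*exp(p) + 6*p + 378*exp(3*p) + 4*exp(2*p) - 16*exp(p)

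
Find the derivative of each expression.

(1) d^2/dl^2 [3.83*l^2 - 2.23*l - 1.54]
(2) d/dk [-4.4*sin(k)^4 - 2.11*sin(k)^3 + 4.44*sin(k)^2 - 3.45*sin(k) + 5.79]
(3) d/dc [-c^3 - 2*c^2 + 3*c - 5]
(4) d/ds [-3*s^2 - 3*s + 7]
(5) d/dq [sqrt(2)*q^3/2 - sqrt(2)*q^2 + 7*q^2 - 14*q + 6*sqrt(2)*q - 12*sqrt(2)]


(1) = 7.66000000000000
(2) = (-17.6*sin(k)^3 - 6.33*sin(k)^2 + 8.88*sin(k) - 3.45)*cos(k)
(3) = -3*c^2 - 4*c + 3
(4) = -6*s - 3
(5) = 3*sqrt(2)*q^2/2 - 2*sqrt(2)*q + 14*q - 14 + 6*sqrt(2)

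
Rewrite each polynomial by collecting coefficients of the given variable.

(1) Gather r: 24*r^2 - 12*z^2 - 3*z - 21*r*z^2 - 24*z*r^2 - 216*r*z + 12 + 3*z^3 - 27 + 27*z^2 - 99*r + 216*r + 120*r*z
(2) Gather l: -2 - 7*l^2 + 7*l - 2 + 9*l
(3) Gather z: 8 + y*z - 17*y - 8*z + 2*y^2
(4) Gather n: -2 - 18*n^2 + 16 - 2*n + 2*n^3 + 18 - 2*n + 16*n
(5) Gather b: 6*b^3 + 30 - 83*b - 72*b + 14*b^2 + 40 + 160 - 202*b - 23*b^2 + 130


(1) = r^2*(24 - 24*z) + r*(-21*z^2 - 96*z + 117) + 3*z^3 + 15*z^2 - 3*z - 15
(2) = -7*l^2 + 16*l - 4
(3) = 2*y^2 - 17*y + z*(y - 8) + 8
(4) = 2*n^3 - 18*n^2 + 12*n + 32
(5) = 6*b^3 - 9*b^2 - 357*b + 360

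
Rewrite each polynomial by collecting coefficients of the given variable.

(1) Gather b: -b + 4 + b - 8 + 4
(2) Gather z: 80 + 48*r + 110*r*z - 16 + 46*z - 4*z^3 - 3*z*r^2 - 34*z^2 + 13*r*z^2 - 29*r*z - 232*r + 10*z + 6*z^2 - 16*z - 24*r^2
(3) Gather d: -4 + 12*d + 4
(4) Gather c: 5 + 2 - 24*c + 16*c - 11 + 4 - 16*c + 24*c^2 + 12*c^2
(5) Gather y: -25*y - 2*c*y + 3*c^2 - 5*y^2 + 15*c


(1) = 0
(2) = -24*r^2 - 184*r - 4*z^3 + z^2*(13*r - 28) + z*(-3*r^2 + 81*r + 40) + 64
(3) = 12*d
(4) = 36*c^2 - 24*c
(5) = 3*c^2 + 15*c - 5*y^2 + y*(-2*c - 25)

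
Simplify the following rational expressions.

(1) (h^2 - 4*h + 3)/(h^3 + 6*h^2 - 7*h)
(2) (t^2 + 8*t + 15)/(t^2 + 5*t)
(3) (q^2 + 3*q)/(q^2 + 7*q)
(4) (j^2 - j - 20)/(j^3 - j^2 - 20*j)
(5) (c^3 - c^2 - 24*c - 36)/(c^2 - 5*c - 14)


(1) = (h - 3)/(h^2 + 7*h)
(2) = (t + 3)/t
(3) = (q + 3)/(q + 7)
(4) = 1/j
(5) = (c^2 - 3*c - 18)/(c - 7)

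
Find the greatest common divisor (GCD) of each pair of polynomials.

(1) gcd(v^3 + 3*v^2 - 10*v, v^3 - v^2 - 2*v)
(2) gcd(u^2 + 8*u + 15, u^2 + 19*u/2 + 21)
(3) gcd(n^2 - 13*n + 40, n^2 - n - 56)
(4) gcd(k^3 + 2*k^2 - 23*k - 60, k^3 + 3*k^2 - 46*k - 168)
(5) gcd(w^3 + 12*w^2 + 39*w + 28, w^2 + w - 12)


(1) = gcd(v*(v - 2)*(v + 5), v*(v - 2)*(v + 1)) = v^2 - 2*v
(2) = 1
(3) = n - 8
(4) = gcd((k - 5)*(k + 3)*(k + 4), (k - 7)*(k + 4)*(k + 6)) = k + 4
(5) = gcd((w + 1)*(w + 4)*(w + 7), (w - 3)*(w + 4)) = w + 4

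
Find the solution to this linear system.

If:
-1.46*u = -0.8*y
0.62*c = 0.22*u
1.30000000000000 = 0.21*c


Then:
c = 6.19
u = 17.45
y = 31.84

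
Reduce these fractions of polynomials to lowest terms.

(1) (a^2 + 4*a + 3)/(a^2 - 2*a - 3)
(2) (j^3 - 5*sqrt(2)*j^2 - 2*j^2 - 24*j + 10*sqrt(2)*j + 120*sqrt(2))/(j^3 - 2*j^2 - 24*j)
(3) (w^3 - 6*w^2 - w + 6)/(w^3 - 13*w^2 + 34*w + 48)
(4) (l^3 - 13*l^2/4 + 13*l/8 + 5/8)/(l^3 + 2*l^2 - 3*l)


(1) = (a + 3)/(a - 3)
(2) = (j - 5*sqrt(2))/j
(3) = (w - 1)/(w - 8)
(4) = (8*l^2 - 18*l - 5)/(8*l^2 + 24*l)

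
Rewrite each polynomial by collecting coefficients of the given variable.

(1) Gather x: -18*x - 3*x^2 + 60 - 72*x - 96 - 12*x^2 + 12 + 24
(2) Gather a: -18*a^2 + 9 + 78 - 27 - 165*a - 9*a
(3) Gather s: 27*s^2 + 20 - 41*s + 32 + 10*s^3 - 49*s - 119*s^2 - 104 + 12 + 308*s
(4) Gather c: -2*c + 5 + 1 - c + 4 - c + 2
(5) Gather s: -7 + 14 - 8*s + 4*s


(1) = -15*x^2 - 90*x
(2) = -18*a^2 - 174*a + 60
(3) = 10*s^3 - 92*s^2 + 218*s - 40
(4) = 12 - 4*c
(5) = 7 - 4*s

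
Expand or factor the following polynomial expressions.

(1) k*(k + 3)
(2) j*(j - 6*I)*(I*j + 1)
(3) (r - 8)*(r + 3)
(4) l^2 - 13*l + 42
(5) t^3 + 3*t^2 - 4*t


(1) = k^2 + 3*k
(2) = I*j^3 + 7*j^2 - 6*I*j
(3) = r^2 - 5*r - 24
(4) = (l - 7)*(l - 6)
(5) = t*(t - 1)*(t + 4)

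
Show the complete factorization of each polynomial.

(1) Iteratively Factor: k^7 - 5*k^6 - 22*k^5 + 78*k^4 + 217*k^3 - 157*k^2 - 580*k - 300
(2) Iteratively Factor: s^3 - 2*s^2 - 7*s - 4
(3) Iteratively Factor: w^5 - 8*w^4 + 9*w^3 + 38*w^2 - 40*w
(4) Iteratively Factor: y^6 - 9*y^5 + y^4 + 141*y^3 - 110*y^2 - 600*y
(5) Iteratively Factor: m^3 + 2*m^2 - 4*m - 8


(1) = (k + 3)*(k^6 - 8*k^5 + 2*k^4 + 72*k^3 + k^2 - 160*k - 100) = (k - 2)*(k + 3)*(k^5 - 6*k^4 - 10*k^3 + 52*k^2 + 105*k + 50) = (k - 2)*(k + 1)*(k + 3)*(k^4 - 7*k^3 - 3*k^2 + 55*k + 50) = (k - 2)*(k + 1)*(k + 2)*(k + 3)*(k^3 - 9*k^2 + 15*k + 25) = (k - 2)*(k + 1)^2*(k + 2)*(k + 3)*(k^2 - 10*k + 25) = (k - 5)*(k - 2)*(k + 1)^2*(k + 2)*(k + 3)*(k - 5)
(2) = (s + 1)*(s^2 - 3*s - 4) = (s - 4)*(s + 1)*(s + 1)
(3) = (w - 4)*(w^4 - 4*w^3 - 7*w^2 + 10*w) = w*(w - 4)*(w^3 - 4*w^2 - 7*w + 10) = w*(w - 4)*(w + 2)*(w^2 - 6*w + 5) = w*(w - 5)*(w - 4)*(w + 2)*(w - 1)
(4) = (y)*(y^5 - 9*y^4 + y^3 + 141*y^2 - 110*y - 600) = y*(y - 4)*(y^4 - 5*y^3 - 19*y^2 + 65*y + 150) = y*(y - 5)*(y - 4)*(y^3 - 19*y - 30) = y*(y - 5)^2*(y - 4)*(y^2 + 5*y + 6) = y*(y - 5)^2*(y - 4)*(y + 2)*(y + 3)
(5) = (m - 2)*(m^2 + 4*m + 4) = (m - 2)*(m + 2)*(m + 2)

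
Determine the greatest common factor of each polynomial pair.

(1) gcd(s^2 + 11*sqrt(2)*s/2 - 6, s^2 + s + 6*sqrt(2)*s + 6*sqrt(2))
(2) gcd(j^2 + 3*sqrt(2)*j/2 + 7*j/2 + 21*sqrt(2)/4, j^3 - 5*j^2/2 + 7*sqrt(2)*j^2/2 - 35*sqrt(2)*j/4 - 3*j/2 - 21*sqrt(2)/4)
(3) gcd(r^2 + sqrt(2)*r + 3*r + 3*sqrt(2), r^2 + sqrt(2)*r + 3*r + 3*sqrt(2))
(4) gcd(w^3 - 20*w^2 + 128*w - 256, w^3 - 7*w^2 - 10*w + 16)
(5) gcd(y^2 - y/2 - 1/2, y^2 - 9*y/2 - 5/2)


(1) = s + 6*sqrt(2)
(2) = gcd((j + 7/2)*(j + 3*sqrt(2)/2), (j - 3)*(j + 1/2)*(j + 7*sqrt(2)/2)) = 1
(3) = r^2 + r*(sqrt(2) + 3) + 3*sqrt(2)
(4) = gcd((w - 8)^2*(w - 4), (w - 8)*(w - 1)*(w + 2)) = w - 8
(5) = gcd((y - 1)*(y + 1/2), (y - 5)*(y + 1/2)) = y + 1/2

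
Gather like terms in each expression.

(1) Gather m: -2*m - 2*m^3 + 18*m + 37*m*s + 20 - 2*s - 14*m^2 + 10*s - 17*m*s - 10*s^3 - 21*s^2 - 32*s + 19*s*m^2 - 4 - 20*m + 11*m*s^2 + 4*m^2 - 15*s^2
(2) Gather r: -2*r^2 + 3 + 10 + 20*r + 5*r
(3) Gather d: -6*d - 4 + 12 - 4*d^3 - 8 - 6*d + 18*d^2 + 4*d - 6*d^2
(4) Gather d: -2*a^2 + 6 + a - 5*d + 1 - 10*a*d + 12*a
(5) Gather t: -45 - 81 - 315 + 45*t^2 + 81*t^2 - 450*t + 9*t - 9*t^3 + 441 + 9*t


(1) = -2*m^3 + m^2*(19*s - 10) + m*(11*s^2 + 20*s - 4) - 10*s^3 - 36*s^2 - 24*s + 16
(2) = -2*r^2 + 25*r + 13
(3) = -4*d^3 + 12*d^2 - 8*d
(4) = -2*a^2 + 13*a + d*(-10*a - 5) + 7
(5) = -9*t^3 + 126*t^2 - 432*t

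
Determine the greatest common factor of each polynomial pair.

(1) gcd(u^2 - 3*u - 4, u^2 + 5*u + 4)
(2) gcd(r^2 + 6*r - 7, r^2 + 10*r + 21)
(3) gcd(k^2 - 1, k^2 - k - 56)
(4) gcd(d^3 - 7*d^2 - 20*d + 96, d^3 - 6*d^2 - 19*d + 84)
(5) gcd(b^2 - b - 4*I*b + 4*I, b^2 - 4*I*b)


(1) = gcd((u - 4)*(u + 1), (u + 1)*(u + 4)) = u + 1
(2) = gcd((r - 1)*(r + 7), (r + 3)*(r + 7)) = r + 7
(3) = 1
(4) = gcd((d - 8)*(d - 3)*(d + 4), (d - 7)*(d - 3)*(d + 4)) = d^2 + d - 12
(5) = gcd((b - 1)*(b - 4*I), b*(b - 4*I)) = b - 4*I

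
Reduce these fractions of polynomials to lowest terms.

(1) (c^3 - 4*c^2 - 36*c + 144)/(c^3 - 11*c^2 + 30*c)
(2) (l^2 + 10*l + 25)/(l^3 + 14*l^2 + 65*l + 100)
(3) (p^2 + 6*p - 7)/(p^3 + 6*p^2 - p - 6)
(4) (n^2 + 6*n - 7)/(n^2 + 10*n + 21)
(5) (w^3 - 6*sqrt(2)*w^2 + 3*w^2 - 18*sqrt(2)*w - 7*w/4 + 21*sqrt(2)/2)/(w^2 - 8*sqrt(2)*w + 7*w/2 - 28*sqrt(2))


(1) = (c^2 + 2*c - 24)/(c^2 - 5*c)
(2) = 1/(l + 4)
(3) = (p + 7)/(p^2 + 7*p + 6)
(4) = (n - 1)/(n + 3)
(5) = (8*w^2 + w*(-48*sqrt(2) - 4) + 24*sqrt(2))/(8*w - 64*sqrt(2))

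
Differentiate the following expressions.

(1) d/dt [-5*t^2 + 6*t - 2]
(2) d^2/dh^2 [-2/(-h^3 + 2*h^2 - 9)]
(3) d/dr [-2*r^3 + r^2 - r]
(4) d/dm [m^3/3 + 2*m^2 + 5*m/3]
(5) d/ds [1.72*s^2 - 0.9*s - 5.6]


(1) = 6 - 10*t
(2) = 4*(h^2*(3*h - 4)^2 + (2 - 3*h)*(h^3 - 2*h^2 + 9))/(h^3 - 2*h^2 + 9)^3
(3) = -6*r^2 + 2*r - 1
(4) = m^2 + 4*m + 5/3
(5) = 3.44*s - 0.9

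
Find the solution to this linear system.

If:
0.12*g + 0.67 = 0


Then:
g = -5.58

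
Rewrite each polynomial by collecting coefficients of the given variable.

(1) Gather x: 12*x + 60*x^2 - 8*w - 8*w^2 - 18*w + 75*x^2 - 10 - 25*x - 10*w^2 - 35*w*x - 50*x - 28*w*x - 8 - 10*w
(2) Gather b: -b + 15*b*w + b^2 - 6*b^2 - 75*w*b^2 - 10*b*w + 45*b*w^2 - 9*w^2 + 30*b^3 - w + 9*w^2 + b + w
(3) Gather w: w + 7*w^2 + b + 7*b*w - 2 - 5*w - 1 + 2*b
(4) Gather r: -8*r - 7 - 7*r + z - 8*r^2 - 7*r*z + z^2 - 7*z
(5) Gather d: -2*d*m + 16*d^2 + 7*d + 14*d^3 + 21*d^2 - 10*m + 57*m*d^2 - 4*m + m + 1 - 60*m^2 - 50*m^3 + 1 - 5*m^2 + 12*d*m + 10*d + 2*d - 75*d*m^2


(1) = -18*w^2 - 36*w + 135*x^2 + x*(-63*w - 63) - 18
(2) = 30*b^3 + b^2*(-75*w - 5) + b*(45*w^2 + 5*w)
(3) = 3*b + 7*w^2 + w*(7*b - 4) - 3
(4) = -8*r^2 + r*(-7*z - 15) + z^2 - 6*z - 7
(5) = 14*d^3 + d^2*(57*m + 37) + d*(-75*m^2 + 10*m + 19) - 50*m^3 - 65*m^2 - 13*m + 2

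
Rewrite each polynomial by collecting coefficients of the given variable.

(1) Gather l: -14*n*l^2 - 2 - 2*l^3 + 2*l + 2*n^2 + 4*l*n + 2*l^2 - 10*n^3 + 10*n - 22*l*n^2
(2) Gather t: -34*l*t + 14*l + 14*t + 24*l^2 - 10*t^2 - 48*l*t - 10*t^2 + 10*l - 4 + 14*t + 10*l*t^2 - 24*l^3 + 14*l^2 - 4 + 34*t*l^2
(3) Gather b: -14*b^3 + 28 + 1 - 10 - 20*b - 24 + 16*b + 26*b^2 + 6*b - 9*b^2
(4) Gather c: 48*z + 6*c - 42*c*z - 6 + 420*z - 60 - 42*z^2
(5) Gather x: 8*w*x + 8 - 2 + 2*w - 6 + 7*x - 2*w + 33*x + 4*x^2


(1) = -2*l^3 + l^2*(2 - 14*n) + l*(-22*n^2 + 4*n + 2) - 10*n^3 + 2*n^2 + 10*n - 2
(2) = -24*l^3 + 38*l^2 + 24*l + t^2*(10*l - 20) + t*(34*l^2 - 82*l + 28) - 8
(3) = -14*b^3 + 17*b^2 + 2*b - 5
(4) = c*(6 - 42*z) - 42*z^2 + 468*z - 66
(5) = 4*x^2 + x*(8*w + 40)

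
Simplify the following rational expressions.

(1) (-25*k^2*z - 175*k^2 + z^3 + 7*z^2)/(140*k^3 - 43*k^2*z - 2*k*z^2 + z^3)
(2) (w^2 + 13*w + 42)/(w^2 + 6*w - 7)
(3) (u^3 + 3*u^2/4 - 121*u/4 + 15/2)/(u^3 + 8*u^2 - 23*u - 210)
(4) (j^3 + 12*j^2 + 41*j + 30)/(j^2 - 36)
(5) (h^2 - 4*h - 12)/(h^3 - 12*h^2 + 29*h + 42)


(1) = (5*k*z + 35*k + z^2 + 7*z)/(-28*k^2 + 3*k*z + z^2)
(2) = (w + 6)/(w - 1)
(3) = (4*u - 1)/(4*u + 28)
(4) = (j^2 + 6*j + 5)/(j - 6)
(5) = (h + 2)/(h^2 - 6*h - 7)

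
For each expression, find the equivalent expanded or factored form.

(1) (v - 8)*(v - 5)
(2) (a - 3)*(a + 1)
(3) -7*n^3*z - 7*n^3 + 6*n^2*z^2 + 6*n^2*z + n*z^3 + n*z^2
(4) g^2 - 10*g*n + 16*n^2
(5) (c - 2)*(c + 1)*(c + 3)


(1) = v^2 - 13*v + 40
(2) = a^2 - 2*a - 3
(3) = (-n + z)*(7*n + z)*(n*z + n)
(4) = (g - 8*n)*(g - 2*n)
(5) = c^3 + 2*c^2 - 5*c - 6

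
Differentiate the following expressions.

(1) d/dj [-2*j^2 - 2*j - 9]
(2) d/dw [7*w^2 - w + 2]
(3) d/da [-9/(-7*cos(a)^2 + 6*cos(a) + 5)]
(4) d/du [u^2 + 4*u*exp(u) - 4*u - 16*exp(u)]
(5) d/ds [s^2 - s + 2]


(1) = -4*j - 2
(2) = 14*w - 1
(3) = 18*(7*cos(a) - 3)*sin(a)/(-7*cos(a)^2 + 6*cos(a) + 5)^2
(4) = 4*u*exp(u) + 2*u - 12*exp(u) - 4
(5) = 2*s - 1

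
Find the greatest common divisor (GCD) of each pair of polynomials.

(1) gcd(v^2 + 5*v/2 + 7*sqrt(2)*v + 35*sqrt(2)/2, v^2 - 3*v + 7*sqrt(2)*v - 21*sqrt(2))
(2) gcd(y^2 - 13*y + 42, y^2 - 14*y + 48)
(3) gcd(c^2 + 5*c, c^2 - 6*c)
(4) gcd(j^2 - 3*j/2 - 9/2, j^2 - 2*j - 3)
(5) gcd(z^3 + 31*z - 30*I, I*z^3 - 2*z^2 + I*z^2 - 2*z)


(1) = gcd((v + 5/2)*(v + 7*sqrt(2)), (v - 3)*(v + 7*sqrt(2))) = v + 7*sqrt(2)
(2) = gcd((y - 7)*(y - 6), (y - 8)*(y - 6)) = y - 6
(3) = gcd(c*(c + 5), c*(c - 6)) = c
(4) = gcd((j - 3)*(j + 3/2), (j - 3)*(j + 1)) = j - 3
(5) = 1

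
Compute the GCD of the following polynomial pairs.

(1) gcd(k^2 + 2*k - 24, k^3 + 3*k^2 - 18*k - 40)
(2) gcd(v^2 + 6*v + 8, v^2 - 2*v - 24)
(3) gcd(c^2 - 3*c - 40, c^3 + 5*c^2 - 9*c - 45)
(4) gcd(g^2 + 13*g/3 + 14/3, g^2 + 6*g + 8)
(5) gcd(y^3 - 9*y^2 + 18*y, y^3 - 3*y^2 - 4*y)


(1) = k - 4
(2) = v + 4
(3) = gcd((c - 8)*(c + 5), (c - 3)*(c + 3)*(c + 5)) = c + 5
(4) = gcd((g + 2)*(g + 7/3), (g + 2)*(g + 4)) = g + 2
(5) = y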